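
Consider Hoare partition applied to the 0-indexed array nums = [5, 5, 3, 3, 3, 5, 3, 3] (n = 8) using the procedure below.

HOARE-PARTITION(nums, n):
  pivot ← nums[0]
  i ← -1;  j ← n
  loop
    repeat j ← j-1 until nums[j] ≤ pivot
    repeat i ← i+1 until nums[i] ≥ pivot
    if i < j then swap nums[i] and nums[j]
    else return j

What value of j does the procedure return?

pivot=5
j stops at 7 (3), i stops at 0 (5); swap ⇒ [3, 5, 3, 3, 3, 5, 3, 5]
j stops at 6 (3), i stops at 1 (5); swap ⇒ [3, 3, 3, 3, 3, 5, 5, 5]
j stops at 5, i stops at 5; i≥j ⇒ return 5. nums=[3, 3, 3, 3, 3, 5, 5, 5]

5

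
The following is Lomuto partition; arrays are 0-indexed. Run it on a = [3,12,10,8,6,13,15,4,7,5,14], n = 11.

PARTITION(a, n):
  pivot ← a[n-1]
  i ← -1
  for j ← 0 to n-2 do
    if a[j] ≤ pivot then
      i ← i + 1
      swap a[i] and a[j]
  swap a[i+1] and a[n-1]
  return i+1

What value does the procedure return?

pivot = a[10] = 14; i = -1
j=0: a[0]=3 ≤ 14 → i=0, swap a[0],a[0] (no change) → [3,12,10,8,6,13,15,4,7,5,14]
j=1: a[1]=12 ≤ 14 → i=1, swap a[1],a[1] (no change) → [3,12,10,8,6,13,15,4,7,5,14]
j=2: a[2]=10 ≤ 14 → i=2, swap a[2],a[2] (no change) → [3,12,10,8,6,13,15,4,7,5,14]
j=3: a[3]=8 ≤ 14 → i=3, swap a[3],a[3] (no change) → [3,12,10,8,6,13,15,4,7,5,14]
j=4: a[4]=6 ≤ 14 → i=4, swap a[4],a[4] (no change) → [3,12,10,8,6,13,15,4,7,5,14]
j=5: a[5]=13 ≤ 14 → i=5, swap a[5],a[5] (no change) → [3,12,10,8,6,13,15,4,7,5,14]
j=6: a[6]=15 > 14 → no swap
j=7: a[7]=4 ≤ 14 → i=6, swap a[6],a[7] → [3,12,10,8,6,13,4,15,7,5,14]
j=8: a[8]=7 ≤ 14 → i=7, swap a[7],a[8] → [3,12,10,8,6,13,4,7,15,5,14]
j=9: a[9]=5 ≤ 14 → i=8, swap a[8],a[9] → [3,12,10,8,6,13,4,7,5,15,14]
final swap a[9],a[10] → [3,12,10,8,6,13,4,7,5,14,15]; return 9

9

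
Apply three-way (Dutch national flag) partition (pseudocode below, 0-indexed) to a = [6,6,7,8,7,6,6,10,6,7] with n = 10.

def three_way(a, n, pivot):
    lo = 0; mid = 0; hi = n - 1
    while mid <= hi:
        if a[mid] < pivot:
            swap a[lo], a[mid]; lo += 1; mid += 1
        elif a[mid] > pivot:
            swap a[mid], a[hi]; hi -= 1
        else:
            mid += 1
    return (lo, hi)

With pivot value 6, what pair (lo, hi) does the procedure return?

pivot = 6; lo=0, mid=0, hi=9
a[mid]=6=6: mid=1
a[mid]=6=6: mid=2
a[mid]=7>6: swap a[2],a[9]; hi=8 → [6,6,7,8,7,6,6,10,6,7]
a[mid]=7>6: swap a[2],a[8]; hi=7 → [6,6,6,8,7,6,6,10,7,7]
a[mid]=6=6: mid=3
a[mid]=8>6: swap a[3],a[7]; hi=6 → [6,6,6,10,7,6,6,8,7,7]
a[mid]=10>6: swap a[3],a[6]; hi=5 → [6,6,6,6,7,6,10,8,7,7]
a[mid]=6=6: mid=4
a[mid]=7>6: swap a[4],a[5]; hi=4 → [6,6,6,6,6,7,10,8,7,7]
a[mid]=6=6: mid=5
end: lo=0, hi=4; a = [6,6,6,6,6,7,10,8,7,7]

(0, 4)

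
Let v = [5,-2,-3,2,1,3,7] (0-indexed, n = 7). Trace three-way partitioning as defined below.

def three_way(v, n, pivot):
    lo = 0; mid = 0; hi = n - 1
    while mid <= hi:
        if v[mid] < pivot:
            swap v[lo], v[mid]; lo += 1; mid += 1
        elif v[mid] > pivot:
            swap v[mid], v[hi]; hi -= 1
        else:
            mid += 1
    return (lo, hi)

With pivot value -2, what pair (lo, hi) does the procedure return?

pivot = -2; lo=0, mid=0, hi=6
v[mid]=5>-2: swap v[0],v[6]; hi=5 → [7,-2,-3,2,1,3,5]
v[mid]=7>-2: swap v[0],v[5]; hi=4 → [3,-2,-3,2,1,7,5]
v[mid]=3>-2: swap v[0],v[4]; hi=3 → [1,-2,-3,2,3,7,5]
v[mid]=1>-2: swap v[0],v[3]; hi=2 → [2,-2,-3,1,3,7,5]
v[mid]=2>-2: swap v[0],v[2]; hi=1 → [-3,-2,2,1,3,7,5]
v[mid]=-3<-2: swap v[0],v[0]; lo=1,mid=1 → [-3,-2,2,1,3,7,5]
v[mid]=-2=-2: mid=2
end: lo=1, hi=1; v = [-3,-2,2,1,3,7,5]

(1, 1)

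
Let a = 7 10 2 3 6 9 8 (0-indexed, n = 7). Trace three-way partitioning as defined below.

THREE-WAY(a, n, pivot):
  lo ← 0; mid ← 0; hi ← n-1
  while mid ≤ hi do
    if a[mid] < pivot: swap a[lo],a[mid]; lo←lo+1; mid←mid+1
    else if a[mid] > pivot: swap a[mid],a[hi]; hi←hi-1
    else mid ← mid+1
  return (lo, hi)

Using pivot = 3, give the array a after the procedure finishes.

2 3 10 6 9 8 7

lo=0 mid=0 hi=6
7>3: swap(0,6), hi=5 ⇒ 8 10 2 3 6 9 7
8>3: swap(0,5), hi=4 ⇒ 9 10 2 3 6 8 7
9>3: swap(0,4), hi=3 ⇒ 6 10 2 3 9 8 7
6>3: swap(0,3), hi=2 ⇒ 3 10 2 6 9 8 7
3=3: mid=1
10>3: swap(1,2), hi=1 ⇒ 3 2 10 6 9 8 7
2<3: swap(0,1), lo=1 mid=2 ⇒ 2 3 10 6 9 8 7
done. lo=1 hi=1; a=2 3 10 6 9 8 7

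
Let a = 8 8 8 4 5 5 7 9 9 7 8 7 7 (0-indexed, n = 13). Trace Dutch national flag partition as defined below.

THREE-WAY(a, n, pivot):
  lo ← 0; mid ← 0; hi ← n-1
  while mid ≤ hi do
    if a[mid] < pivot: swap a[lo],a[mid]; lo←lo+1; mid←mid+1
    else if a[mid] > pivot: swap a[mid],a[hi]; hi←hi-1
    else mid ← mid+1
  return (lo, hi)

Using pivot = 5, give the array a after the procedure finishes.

lo=0 mid=0 hi=12
8>5: swap(0,12), hi=11 ⇒ 7 8 8 4 5 5 7 9 9 7 8 7 8
7>5: swap(0,11), hi=10 ⇒ 7 8 8 4 5 5 7 9 9 7 8 7 8
7>5: swap(0,10), hi=9 ⇒ 8 8 8 4 5 5 7 9 9 7 7 7 8
8>5: swap(0,9), hi=8 ⇒ 7 8 8 4 5 5 7 9 9 8 7 7 8
7>5: swap(0,8), hi=7 ⇒ 9 8 8 4 5 5 7 9 7 8 7 7 8
9>5: swap(0,7), hi=6 ⇒ 9 8 8 4 5 5 7 9 7 8 7 7 8
9>5: swap(0,6), hi=5 ⇒ 7 8 8 4 5 5 9 9 7 8 7 7 8
7>5: swap(0,5), hi=4 ⇒ 5 8 8 4 5 7 9 9 7 8 7 7 8
5=5: mid=1
8>5: swap(1,4), hi=3 ⇒ 5 5 8 4 8 7 9 9 7 8 7 7 8
5=5: mid=2
8>5: swap(2,3), hi=2 ⇒ 5 5 4 8 8 7 9 9 7 8 7 7 8
4<5: swap(0,2), lo=1 mid=3 ⇒ 4 5 5 8 8 7 9 9 7 8 7 7 8
done. lo=1 hi=2; a=4 5 5 8 8 7 9 9 7 8 7 7 8

4 5 5 8 8 7 9 9 7 8 7 7 8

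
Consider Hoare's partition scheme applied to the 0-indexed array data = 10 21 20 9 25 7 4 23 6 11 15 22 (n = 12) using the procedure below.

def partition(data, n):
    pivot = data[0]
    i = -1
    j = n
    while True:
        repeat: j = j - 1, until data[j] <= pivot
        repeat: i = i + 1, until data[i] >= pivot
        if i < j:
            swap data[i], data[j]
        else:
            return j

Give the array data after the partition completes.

pivot = data[0] = 10; i = -1, j = 12
j→8 (data[8]=6≤10), i→0 (data[0]=10≥10); i<j, swap → 6 21 20 9 25 7 4 23 10 11 15 22
j→6 (data[6]=4≤10), i→1 (data[1]=21≥10); i<j, swap → 6 4 20 9 25 7 21 23 10 11 15 22
j→5 (data[5]=7≤10), i→2 (data[2]=20≥10); i<j, swap → 6 4 7 9 25 20 21 23 10 11 15 22
j→3, i→4; i≥j, return j=3. data = 6 4 7 9 25 20 21 23 10 11 15 22

6 4 7 9 25 20 21 23 10 11 15 22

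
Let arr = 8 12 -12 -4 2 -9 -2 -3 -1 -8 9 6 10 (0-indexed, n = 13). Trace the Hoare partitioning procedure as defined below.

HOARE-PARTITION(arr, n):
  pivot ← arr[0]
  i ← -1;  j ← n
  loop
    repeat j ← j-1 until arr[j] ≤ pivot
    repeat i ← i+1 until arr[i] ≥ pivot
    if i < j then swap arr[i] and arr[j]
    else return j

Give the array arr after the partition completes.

6 -8 -12 -4 2 -9 -2 -3 -1 12 9 8 10

pivot=8
j stops at 11 (6), i stops at 0 (8); swap ⇒ 6 12 -12 -4 2 -9 -2 -3 -1 -8 9 8 10
j stops at 9 (-8), i stops at 1 (12); swap ⇒ 6 -8 -12 -4 2 -9 -2 -3 -1 12 9 8 10
j stops at 8, i stops at 9; i≥j ⇒ return 8. arr=6 -8 -12 -4 2 -9 -2 -3 -1 12 9 8 10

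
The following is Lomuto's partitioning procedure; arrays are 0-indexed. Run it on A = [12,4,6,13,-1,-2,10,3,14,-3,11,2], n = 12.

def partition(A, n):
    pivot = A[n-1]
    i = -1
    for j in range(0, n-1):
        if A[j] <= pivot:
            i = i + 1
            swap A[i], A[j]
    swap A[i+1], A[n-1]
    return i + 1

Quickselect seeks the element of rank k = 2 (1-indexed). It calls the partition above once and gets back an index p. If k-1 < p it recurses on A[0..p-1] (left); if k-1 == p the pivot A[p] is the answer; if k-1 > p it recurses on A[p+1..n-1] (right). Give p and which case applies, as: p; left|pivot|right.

pivot = A[11] = 2; i = -1
j=0: A[0]=12 > 2 → no swap
j=1: A[1]=4 > 2 → no swap
j=2: A[2]=6 > 2 → no swap
j=3: A[3]=13 > 2 → no swap
j=4: A[4]=-1 ≤ 2 → i=0, swap A[0],A[4] → [-1,4,6,13,12,-2,10,3,14,-3,11,2]
j=5: A[5]=-2 ≤ 2 → i=1, swap A[1],A[5] → [-1,-2,6,13,12,4,10,3,14,-3,11,2]
j=6: A[6]=10 > 2 → no swap
j=7: A[7]=3 > 2 → no swap
j=8: A[8]=14 > 2 → no swap
j=9: A[9]=-3 ≤ 2 → i=2, swap A[2],A[9] → [-1,-2,-3,13,12,4,10,3,14,6,11,2]
j=10: A[10]=11 > 2 → no swap
final swap A[3],A[11] → [-1,-2,-3,2,12,4,10,3,14,6,11,13]; return 3
p = 3; k-1 = 1 < 3 ⇒ left

3; left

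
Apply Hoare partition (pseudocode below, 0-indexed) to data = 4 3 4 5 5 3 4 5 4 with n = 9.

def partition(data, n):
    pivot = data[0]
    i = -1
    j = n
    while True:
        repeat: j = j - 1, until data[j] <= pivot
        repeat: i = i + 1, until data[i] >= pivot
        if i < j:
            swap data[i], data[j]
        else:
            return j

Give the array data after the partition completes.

pivot=4
j stops at 8 (4), i stops at 0 (4); swap ⇒ 4 3 4 5 5 3 4 5 4
j stops at 6 (4), i stops at 2 (4); swap ⇒ 4 3 4 5 5 3 4 5 4
j stops at 5 (3), i stops at 3 (5); swap ⇒ 4 3 4 3 5 5 4 5 4
j stops at 3, i stops at 4; i≥j ⇒ return 3. data=4 3 4 3 5 5 4 5 4

4 3 4 3 5 5 4 5 4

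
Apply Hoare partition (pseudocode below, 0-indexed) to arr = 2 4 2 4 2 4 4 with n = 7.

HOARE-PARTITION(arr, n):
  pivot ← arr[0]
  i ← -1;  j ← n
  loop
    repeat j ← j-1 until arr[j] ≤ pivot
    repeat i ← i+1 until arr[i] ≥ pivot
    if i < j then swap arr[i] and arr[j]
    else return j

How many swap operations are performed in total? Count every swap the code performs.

pivot = arr[0] = 2; i = -1, j = 7
j→4 (arr[4]=2≤2), i→0 (arr[0]=2≥2); i<j, swap → 2 4 2 4 2 4 4
j→2 (arr[2]=2≤2), i→1 (arr[1]=4≥2); i<j, swap → 2 2 4 4 2 4 4
j→1, i→2; i≥j, return j=1. arr = 2 2 4 4 2 4 4

2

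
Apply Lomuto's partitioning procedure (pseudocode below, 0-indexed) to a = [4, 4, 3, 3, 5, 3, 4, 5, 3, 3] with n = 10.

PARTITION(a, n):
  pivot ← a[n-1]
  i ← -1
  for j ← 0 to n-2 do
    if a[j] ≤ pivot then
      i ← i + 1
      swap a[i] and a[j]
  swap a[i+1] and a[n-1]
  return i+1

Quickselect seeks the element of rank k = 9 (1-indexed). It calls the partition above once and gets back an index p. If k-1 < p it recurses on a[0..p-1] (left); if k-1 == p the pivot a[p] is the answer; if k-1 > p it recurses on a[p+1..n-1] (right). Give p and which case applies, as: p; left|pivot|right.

4; right

pivot = a[9] = 3; i = -1
j=0: a[0]=4 > 3 → no swap
j=1: a[1]=4 > 3 → no swap
j=2: a[2]=3 ≤ 3 → i=0, swap a[0],a[2] → [3, 4, 4, 3, 5, 3, 4, 5, 3, 3]
j=3: a[3]=3 ≤ 3 → i=1, swap a[1],a[3] → [3, 3, 4, 4, 5, 3, 4, 5, 3, 3]
j=4: a[4]=5 > 3 → no swap
j=5: a[5]=3 ≤ 3 → i=2, swap a[2],a[5] → [3, 3, 3, 4, 5, 4, 4, 5, 3, 3]
j=6: a[6]=4 > 3 → no swap
j=7: a[7]=5 > 3 → no swap
j=8: a[8]=3 ≤ 3 → i=3, swap a[3],a[8] → [3, 3, 3, 3, 5, 4, 4, 5, 4, 3]
final swap a[4],a[9] → [3, 3, 3, 3, 3, 4, 4, 5, 4, 5]; return 4
p = 4; k-1 = 8 > 4 ⇒ right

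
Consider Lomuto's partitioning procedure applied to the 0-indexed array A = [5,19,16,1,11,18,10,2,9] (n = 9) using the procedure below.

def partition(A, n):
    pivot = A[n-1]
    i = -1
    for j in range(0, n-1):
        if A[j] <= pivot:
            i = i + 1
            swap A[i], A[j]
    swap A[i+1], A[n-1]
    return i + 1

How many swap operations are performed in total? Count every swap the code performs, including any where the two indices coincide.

pivot = A[8] = 9; i = -1
j=0: A[0]=5 ≤ 9 → i=0, swap A[0],A[0] (no change) → [5,19,16,1,11,18,10,2,9]
j=1: A[1]=19 > 9 → no swap
j=2: A[2]=16 > 9 → no swap
j=3: A[3]=1 ≤ 9 → i=1, swap A[1],A[3] → [5,1,16,19,11,18,10,2,9]
j=4: A[4]=11 > 9 → no swap
j=5: A[5]=18 > 9 → no swap
j=6: A[6]=10 > 9 → no swap
j=7: A[7]=2 ≤ 9 → i=2, swap A[2],A[7] → [5,1,2,19,11,18,10,16,9]
final swap A[3],A[8] → [5,1,2,9,11,18,10,16,19]; return 3

4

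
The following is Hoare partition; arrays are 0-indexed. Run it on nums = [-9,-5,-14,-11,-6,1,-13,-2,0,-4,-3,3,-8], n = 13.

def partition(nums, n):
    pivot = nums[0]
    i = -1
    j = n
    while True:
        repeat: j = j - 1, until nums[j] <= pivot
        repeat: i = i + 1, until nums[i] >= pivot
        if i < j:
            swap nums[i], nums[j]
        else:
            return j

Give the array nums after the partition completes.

pivot=-9
j stops at 6 (-13), i stops at 0 (-9); swap ⇒ [-13,-5,-14,-11,-6,1,-9,-2,0,-4,-3,3,-8]
j stops at 3 (-11), i stops at 1 (-5); swap ⇒ [-13,-11,-14,-5,-6,1,-9,-2,0,-4,-3,3,-8]
j stops at 2, i stops at 3; i≥j ⇒ return 2. nums=[-13,-11,-14,-5,-6,1,-9,-2,0,-4,-3,3,-8]

[-13,-11,-14,-5,-6,1,-9,-2,0,-4,-3,3,-8]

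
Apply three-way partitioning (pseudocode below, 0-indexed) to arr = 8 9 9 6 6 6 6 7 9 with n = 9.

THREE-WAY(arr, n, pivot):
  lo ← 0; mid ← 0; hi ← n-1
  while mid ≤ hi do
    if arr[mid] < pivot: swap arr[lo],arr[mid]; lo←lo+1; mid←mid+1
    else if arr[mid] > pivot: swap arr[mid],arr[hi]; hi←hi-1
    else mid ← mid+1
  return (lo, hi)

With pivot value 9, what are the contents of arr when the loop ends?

8 6 6 6 6 7 9 9 9

lo=0 mid=0 hi=8
8<9: swap(0,0), lo=1 mid=1 ⇒ 8 9 9 6 6 6 6 7 9
9=9: mid=2
9=9: mid=3
6<9: swap(1,3), lo=2 mid=4 ⇒ 8 6 9 9 6 6 6 7 9
6<9: swap(2,4), lo=3 mid=5 ⇒ 8 6 6 9 9 6 6 7 9
6<9: swap(3,5), lo=4 mid=6 ⇒ 8 6 6 6 9 9 6 7 9
6<9: swap(4,6), lo=5 mid=7 ⇒ 8 6 6 6 6 9 9 7 9
7<9: swap(5,7), lo=6 mid=8 ⇒ 8 6 6 6 6 7 9 9 9
9=9: mid=9
done. lo=6 hi=8; arr=8 6 6 6 6 7 9 9 9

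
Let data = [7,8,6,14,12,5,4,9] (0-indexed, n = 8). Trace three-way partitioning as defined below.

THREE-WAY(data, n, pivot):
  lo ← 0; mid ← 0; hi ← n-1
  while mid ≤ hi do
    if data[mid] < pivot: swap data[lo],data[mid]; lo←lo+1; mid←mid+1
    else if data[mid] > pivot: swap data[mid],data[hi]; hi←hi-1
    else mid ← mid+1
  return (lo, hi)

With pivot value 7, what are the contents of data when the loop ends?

pivot = 7; lo=0, mid=0, hi=7
data[mid]=7=7: mid=1
data[mid]=8>7: swap data[1],data[7]; hi=6 → [7,9,6,14,12,5,4,8]
data[mid]=9>7: swap data[1],data[6]; hi=5 → [7,4,6,14,12,5,9,8]
data[mid]=4<7: swap data[0],data[1]; lo=1,mid=2 → [4,7,6,14,12,5,9,8]
data[mid]=6<7: swap data[1],data[2]; lo=2,mid=3 → [4,6,7,14,12,5,9,8]
data[mid]=14>7: swap data[3],data[5]; hi=4 → [4,6,7,5,12,14,9,8]
data[mid]=5<7: swap data[2],data[3]; lo=3,mid=4 → [4,6,5,7,12,14,9,8]
data[mid]=12>7: swap data[4],data[4]; hi=3 → [4,6,5,7,12,14,9,8]
end: lo=3, hi=3; data = [4,6,5,7,12,14,9,8]

[4,6,5,7,12,14,9,8]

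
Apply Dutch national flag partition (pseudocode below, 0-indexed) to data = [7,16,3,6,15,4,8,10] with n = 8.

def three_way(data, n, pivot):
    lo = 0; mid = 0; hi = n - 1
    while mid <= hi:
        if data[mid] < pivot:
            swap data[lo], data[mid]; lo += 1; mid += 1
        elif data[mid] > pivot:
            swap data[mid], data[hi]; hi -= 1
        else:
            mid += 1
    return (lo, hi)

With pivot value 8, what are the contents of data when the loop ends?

[7,3,6,4,8,15,10,16]

lo=0 mid=0 hi=7
7<8: swap(0,0), lo=1 mid=1 ⇒ [7,16,3,6,15,4,8,10]
16>8: swap(1,7), hi=6 ⇒ [7,10,3,6,15,4,8,16]
10>8: swap(1,6), hi=5 ⇒ [7,8,3,6,15,4,10,16]
8=8: mid=2
3<8: swap(1,2), lo=2 mid=3 ⇒ [7,3,8,6,15,4,10,16]
6<8: swap(2,3), lo=3 mid=4 ⇒ [7,3,6,8,15,4,10,16]
15>8: swap(4,5), hi=4 ⇒ [7,3,6,8,4,15,10,16]
4<8: swap(3,4), lo=4 mid=5 ⇒ [7,3,6,4,8,15,10,16]
done. lo=4 hi=4; data=[7,3,6,4,8,15,10,16]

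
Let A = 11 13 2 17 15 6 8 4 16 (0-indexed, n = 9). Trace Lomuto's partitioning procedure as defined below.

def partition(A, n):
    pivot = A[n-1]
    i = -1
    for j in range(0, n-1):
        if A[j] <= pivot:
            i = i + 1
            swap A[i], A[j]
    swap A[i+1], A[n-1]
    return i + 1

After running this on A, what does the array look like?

pivot = A[8] = 16; i = -1
j=0: A[0]=11 ≤ 16 → i=0, swap A[0],A[0] (no change) → 11 13 2 17 15 6 8 4 16
j=1: A[1]=13 ≤ 16 → i=1, swap A[1],A[1] (no change) → 11 13 2 17 15 6 8 4 16
j=2: A[2]=2 ≤ 16 → i=2, swap A[2],A[2] (no change) → 11 13 2 17 15 6 8 4 16
j=3: A[3]=17 > 16 → no swap
j=4: A[4]=15 ≤ 16 → i=3, swap A[3],A[4] → 11 13 2 15 17 6 8 4 16
j=5: A[5]=6 ≤ 16 → i=4, swap A[4],A[5] → 11 13 2 15 6 17 8 4 16
j=6: A[6]=8 ≤ 16 → i=5, swap A[5],A[6] → 11 13 2 15 6 8 17 4 16
j=7: A[7]=4 ≤ 16 → i=6, swap A[6],A[7] → 11 13 2 15 6 8 4 17 16
final swap A[7],A[8] → 11 13 2 15 6 8 4 16 17; return 7

11 13 2 15 6 8 4 16 17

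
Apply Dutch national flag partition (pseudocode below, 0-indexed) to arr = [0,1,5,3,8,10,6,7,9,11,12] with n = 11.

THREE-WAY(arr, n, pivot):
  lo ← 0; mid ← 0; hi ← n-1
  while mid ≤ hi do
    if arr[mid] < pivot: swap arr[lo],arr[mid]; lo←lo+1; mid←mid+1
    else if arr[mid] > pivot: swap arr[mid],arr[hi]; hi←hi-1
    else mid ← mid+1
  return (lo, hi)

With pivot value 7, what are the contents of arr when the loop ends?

lo=0 mid=0 hi=10
0<7: swap(0,0), lo=1 mid=1 ⇒ [0,1,5,3,8,10,6,7,9,11,12]
1<7: swap(1,1), lo=2 mid=2 ⇒ [0,1,5,3,8,10,6,7,9,11,12]
5<7: swap(2,2), lo=3 mid=3 ⇒ [0,1,5,3,8,10,6,7,9,11,12]
3<7: swap(3,3), lo=4 mid=4 ⇒ [0,1,5,3,8,10,6,7,9,11,12]
8>7: swap(4,10), hi=9 ⇒ [0,1,5,3,12,10,6,7,9,11,8]
12>7: swap(4,9), hi=8 ⇒ [0,1,5,3,11,10,6,7,9,12,8]
11>7: swap(4,8), hi=7 ⇒ [0,1,5,3,9,10,6,7,11,12,8]
9>7: swap(4,7), hi=6 ⇒ [0,1,5,3,7,10,6,9,11,12,8]
7=7: mid=5
10>7: swap(5,6), hi=5 ⇒ [0,1,5,3,7,6,10,9,11,12,8]
6<7: swap(4,5), lo=5 mid=6 ⇒ [0,1,5,3,6,7,10,9,11,12,8]
done. lo=5 hi=5; arr=[0,1,5,3,6,7,10,9,11,12,8]

[0,1,5,3,6,7,10,9,11,12,8]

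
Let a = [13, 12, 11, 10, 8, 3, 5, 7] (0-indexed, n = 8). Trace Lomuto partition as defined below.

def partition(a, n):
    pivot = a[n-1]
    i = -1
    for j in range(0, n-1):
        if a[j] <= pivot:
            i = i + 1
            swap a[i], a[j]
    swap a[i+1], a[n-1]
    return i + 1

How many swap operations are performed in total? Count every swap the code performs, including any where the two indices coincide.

pivot=7, i=-1
j=0: 13>7, skip
j=1: 12>7, skip
j=2: 11>7, skip
j=3: 10>7, skip
j=4: 8>7, skip
j=5: 3≤7, i=0, swap(0,5) ⇒ [3, 12, 11, 10, 8, 13, 5, 7]
j=6: 5≤7, i=1, swap(1,6) ⇒ [3, 5, 11, 10, 8, 13, 12, 7]
swap(2,7) ⇒ [3, 5, 7, 10, 8, 13, 12, 11]; return 2

3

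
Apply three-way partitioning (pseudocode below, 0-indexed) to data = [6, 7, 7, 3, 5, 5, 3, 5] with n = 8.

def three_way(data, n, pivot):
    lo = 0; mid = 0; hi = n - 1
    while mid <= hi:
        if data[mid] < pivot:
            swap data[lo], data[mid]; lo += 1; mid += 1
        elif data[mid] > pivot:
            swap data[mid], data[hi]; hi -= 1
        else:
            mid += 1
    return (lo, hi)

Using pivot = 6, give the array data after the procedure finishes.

lo=0 mid=0 hi=7
6=6: mid=1
7>6: swap(1,7), hi=6 ⇒ [6, 5, 7, 3, 5, 5, 3, 7]
5<6: swap(0,1), lo=1 mid=2 ⇒ [5, 6, 7, 3, 5, 5, 3, 7]
7>6: swap(2,6), hi=5 ⇒ [5, 6, 3, 3, 5, 5, 7, 7]
3<6: swap(1,2), lo=2 mid=3 ⇒ [5, 3, 6, 3, 5, 5, 7, 7]
3<6: swap(2,3), lo=3 mid=4 ⇒ [5, 3, 3, 6, 5, 5, 7, 7]
5<6: swap(3,4), lo=4 mid=5 ⇒ [5, 3, 3, 5, 6, 5, 7, 7]
5<6: swap(4,5), lo=5 mid=6 ⇒ [5, 3, 3, 5, 5, 6, 7, 7]
done. lo=5 hi=5; data=[5, 3, 3, 5, 5, 6, 7, 7]

[5, 3, 3, 5, 5, 6, 7, 7]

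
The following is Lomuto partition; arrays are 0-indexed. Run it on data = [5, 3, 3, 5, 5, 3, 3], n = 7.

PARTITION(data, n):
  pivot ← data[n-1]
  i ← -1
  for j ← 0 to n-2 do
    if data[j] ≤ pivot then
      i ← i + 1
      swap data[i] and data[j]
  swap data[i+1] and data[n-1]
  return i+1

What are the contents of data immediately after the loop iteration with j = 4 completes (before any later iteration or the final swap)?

[3, 3, 5, 5, 5, 3, 3]

pivot = data[6] = 3; i = -1
j=0: data[0]=5 > 3 → no swap
j=1: data[1]=3 ≤ 3 → i=0, swap data[0],data[1] → [3, 5, 3, 5, 5, 3, 3]
j=2: data[2]=3 ≤ 3 → i=1, swap data[1],data[2] → [3, 3, 5, 5, 5, 3, 3]
j=3: data[3]=5 > 3 → no swap
j=4: data[4]=5 > 3 → no swap
(after j=4) data = [3, 3, 5, 5, 5, 3, 3]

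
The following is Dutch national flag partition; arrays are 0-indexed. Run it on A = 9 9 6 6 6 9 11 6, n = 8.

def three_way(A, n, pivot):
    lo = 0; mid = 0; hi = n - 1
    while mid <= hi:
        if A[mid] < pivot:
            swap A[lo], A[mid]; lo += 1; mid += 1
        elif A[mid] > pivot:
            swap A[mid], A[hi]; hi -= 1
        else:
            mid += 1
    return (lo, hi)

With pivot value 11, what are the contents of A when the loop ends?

9 9 6 6 6 9 6 11

pivot = 11; lo=0, mid=0, hi=7
A[mid]=9<11: swap A[0],A[0]; lo=1,mid=1 → 9 9 6 6 6 9 11 6
A[mid]=9<11: swap A[1],A[1]; lo=2,mid=2 → 9 9 6 6 6 9 11 6
A[mid]=6<11: swap A[2],A[2]; lo=3,mid=3 → 9 9 6 6 6 9 11 6
A[mid]=6<11: swap A[3],A[3]; lo=4,mid=4 → 9 9 6 6 6 9 11 6
A[mid]=6<11: swap A[4],A[4]; lo=5,mid=5 → 9 9 6 6 6 9 11 6
A[mid]=9<11: swap A[5],A[5]; lo=6,mid=6 → 9 9 6 6 6 9 11 6
A[mid]=11=11: mid=7
A[mid]=6<11: swap A[6],A[7]; lo=7,mid=8 → 9 9 6 6 6 9 6 11
end: lo=7, hi=7; A = 9 9 6 6 6 9 6 11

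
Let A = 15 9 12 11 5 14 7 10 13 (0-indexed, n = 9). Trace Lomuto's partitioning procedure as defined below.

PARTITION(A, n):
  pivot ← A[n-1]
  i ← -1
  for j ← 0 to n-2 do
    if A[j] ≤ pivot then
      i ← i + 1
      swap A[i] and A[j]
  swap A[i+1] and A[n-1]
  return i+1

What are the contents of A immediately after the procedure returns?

9 12 11 5 7 10 13 14 15

pivot = A[8] = 13; i = -1
j=0: A[0]=15 > 13 → no swap
j=1: A[1]=9 ≤ 13 → i=0, swap A[0],A[1] → 9 15 12 11 5 14 7 10 13
j=2: A[2]=12 ≤ 13 → i=1, swap A[1],A[2] → 9 12 15 11 5 14 7 10 13
j=3: A[3]=11 ≤ 13 → i=2, swap A[2],A[3] → 9 12 11 15 5 14 7 10 13
j=4: A[4]=5 ≤ 13 → i=3, swap A[3],A[4] → 9 12 11 5 15 14 7 10 13
j=5: A[5]=14 > 13 → no swap
j=6: A[6]=7 ≤ 13 → i=4, swap A[4],A[6] → 9 12 11 5 7 14 15 10 13
j=7: A[7]=10 ≤ 13 → i=5, swap A[5],A[7] → 9 12 11 5 7 10 15 14 13
final swap A[6],A[8] → 9 12 11 5 7 10 13 14 15; return 6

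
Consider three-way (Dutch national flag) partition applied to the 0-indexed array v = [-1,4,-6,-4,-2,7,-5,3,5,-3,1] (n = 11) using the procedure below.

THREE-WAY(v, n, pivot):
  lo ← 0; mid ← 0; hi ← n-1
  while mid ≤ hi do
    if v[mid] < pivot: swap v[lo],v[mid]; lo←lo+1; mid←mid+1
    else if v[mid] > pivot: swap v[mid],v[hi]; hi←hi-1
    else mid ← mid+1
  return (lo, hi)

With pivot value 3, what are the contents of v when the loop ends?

pivot = 3; lo=0, mid=0, hi=10
v[mid]=-1<3: swap v[0],v[0]; lo=1,mid=1 → [-1,4,-6,-4,-2,7,-5,3,5,-3,1]
v[mid]=4>3: swap v[1],v[10]; hi=9 → [-1,1,-6,-4,-2,7,-5,3,5,-3,4]
v[mid]=1<3: swap v[1],v[1]; lo=2,mid=2 → [-1,1,-6,-4,-2,7,-5,3,5,-3,4]
v[mid]=-6<3: swap v[2],v[2]; lo=3,mid=3 → [-1,1,-6,-4,-2,7,-5,3,5,-3,4]
v[mid]=-4<3: swap v[3],v[3]; lo=4,mid=4 → [-1,1,-6,-4,-2,7,-5,3,5,-3,4]
v[mid]=-2<3: swap v[4],v[4]; lo=5,mid=5 → [-1,1,-6,-4,-2,7,-5,3,5,-3,4]
v[mid]=7>3: swap v[5],v[9]; hi=8 → [-1,1,-6,-4,-2,-3,-5,3,5,7,4]
v[mid]=-3<3: swap v[5],v[5]; lo=6,mid=6 → [-1,1,-6,-4,-2,-3,-5,3,5,7,4]
v[mid]=-5<3: swap v[6],v[6]; lo=7,mid=7 → [-1,1,-6,-4,-2,-3,-5,3,5,7,4]
v[mid]=3=3: mid=8
v[mid]=5>3: swap v[8],v[8]; hi=7 → [-1,1,-6,-4,-2,-3,-5,3,5,7,4]
end: lo=7, hi=7; v = [-1,1,-6,-4,-2,-3,-5,3,5,7,4]

[-1,1,-6,-4,-2,-3,-5,3,5,7,4]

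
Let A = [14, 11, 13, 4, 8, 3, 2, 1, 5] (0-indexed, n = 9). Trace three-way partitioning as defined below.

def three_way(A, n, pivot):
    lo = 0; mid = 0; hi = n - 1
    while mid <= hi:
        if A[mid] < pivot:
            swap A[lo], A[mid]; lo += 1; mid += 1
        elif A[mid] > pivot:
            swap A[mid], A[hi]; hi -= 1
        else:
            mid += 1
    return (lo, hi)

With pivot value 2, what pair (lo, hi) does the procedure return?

pivot = 2; lo=0, mid=0, hi=8
A[mid]=14>2: swap A[0],A[8]; hi=7 → [5, 11, 13, 4, 8, 3, 2, 1, 14]
A[mid]=5>2: swap A[0],A[7]; hi=6 → [1, 11, 13, 4, 8, 3, 2, 5, 14]
A[mid]=1<2: swap A[0],A[0]; lo=1,mid=1 → [1, 11, 13, 4, 8, 3, 2, 5, 14]
A[mid]=11>2: swap A[1],A[6]; hi=5 → [1, 2, 13, 4, 8, 3, 11, 5, 14]
A[mid]=2=2: mid=2
A[mid]=13>2: swap A[2],A[5]; hi=4 → [1, 2, 3, 4, 8, 13, 11, 5, 14]
A[mid]=3>2: swap A[2],A[4]; hi=3 → [1, 2, 8, 4, 3, 13, 11, 5, 14]
A[mid]=8>2: swap A[2],A[3]; hi=2 → [1, 2, 4, 8, 3, 13, 11, 5, 14]
A[mid]=4>2: swap A[2],A[2]; hi=1 → [1, 2, 4, 8, 3, 13, 11, 5, 14]
end: lo=1, hi=1; A = [1, 2, 4, 8, 3, 13, 11, 5, 14]

(1, 1)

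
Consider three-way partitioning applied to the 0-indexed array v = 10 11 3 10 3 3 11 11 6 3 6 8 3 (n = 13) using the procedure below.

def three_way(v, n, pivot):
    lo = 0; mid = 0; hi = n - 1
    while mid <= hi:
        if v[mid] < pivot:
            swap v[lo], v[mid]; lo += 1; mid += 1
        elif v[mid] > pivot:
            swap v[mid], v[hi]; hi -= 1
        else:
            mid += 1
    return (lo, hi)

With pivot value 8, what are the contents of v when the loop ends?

pivot = 8; lo=0, mid=0, hi=12
v[mid]=10>8: swap v[0],v[12]; hi=11 → 3 11 3 10 3 3 11 11 6 3 6 8 10
v[mid]=3<8: swap v[0],v[0]; lo=1,mid=1 → 3 11 3 10 3 3 11 11 6 3 6 8 10
v[mid]=11>8: swap v[1],v[11]; hi=10 → 3 8 3 10 3 3 11 11 6 3 6 11 10
v[mid]=8=8: mid=2
v[mid]=3<8: swap v[1],v[2]; lo=2,mid=3 → 3 3 8 10 3 3 11 11 6 3 6 11 10
v[mid]=10>8: swap v[3],v[10]; hi=9 → 3 3 8 6 3 3 11 11 6 3 10 11 10
v[mid]=6<8: swap v[2],v[3]; lo=3,mid=4 → 3 3 6 8 3 3 11 11 6 3 10 11 10
v[mid]=3<8: swap v[3],v[4]; lo=4,mid=5 → 3 3 6 3 8 3 11 11 6 3 10 11 10
v[mid]=3<8: swap v[4],v[5]; lo=5,mid=6 → 3 3 6 3 3 8 11 11 6 3 10 11 10
v[mid]=11>8: swap v[6],v[9]; hi=8 → 3 3 6 3 3 8 3 11 6 11 10 11 10
v[mid]=3<8: swap v[5],v[6]; lo=6,mid=7 → 3 3 6 3 3 3 8 11 6 11 10 11 10
v[mid]=11>8: swap v[7],v[8]; hi=7 → 3 3 6 3 3 3 8 6 11 11 10 11 10
v[mid]=6<8: swap v[6],v[7]; lo=7,mid=8 → 3 3 6 3 3 3 6 8 11 11 10 11 10
end: lo=7, hi=7; v = 3 3 6 3 3 3 6 8 11 11 10 11 10

3 3 6 3 3 3 6 8 11 11 10 11 10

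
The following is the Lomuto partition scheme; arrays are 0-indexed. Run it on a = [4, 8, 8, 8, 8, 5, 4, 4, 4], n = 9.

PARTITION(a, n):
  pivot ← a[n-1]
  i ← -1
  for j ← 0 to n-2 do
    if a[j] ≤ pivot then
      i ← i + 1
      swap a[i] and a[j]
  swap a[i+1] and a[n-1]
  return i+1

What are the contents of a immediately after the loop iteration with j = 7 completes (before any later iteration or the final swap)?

pivot=4, i=-1
j=0: 4≤4, i=0, swap(0,0) ⇒ [4, 8, 8, 8, 8, 5, 4, 4, 4]
j=1: 8>4, skip
j=2: 8>4, skip
j=3: 8>4, skip
j=4: 8>4, skip
j=5: 5>4, skip
j=6: 4≤4, i=1, swap(1,6) ⇒ [4, 4, 8, 8, 8, 5, 8, 4, 4]
j=7: 4≤4, i=2, swap(2,7) ⇒ [4, 4, 4, 8, 8, 5, 8, 8, 4]
(after j=7) a = [4, 4, 4, 8, 8, 5, 8, 8, 4]

[4, 4, 4, 8, 8, 5, 8, 8, 4]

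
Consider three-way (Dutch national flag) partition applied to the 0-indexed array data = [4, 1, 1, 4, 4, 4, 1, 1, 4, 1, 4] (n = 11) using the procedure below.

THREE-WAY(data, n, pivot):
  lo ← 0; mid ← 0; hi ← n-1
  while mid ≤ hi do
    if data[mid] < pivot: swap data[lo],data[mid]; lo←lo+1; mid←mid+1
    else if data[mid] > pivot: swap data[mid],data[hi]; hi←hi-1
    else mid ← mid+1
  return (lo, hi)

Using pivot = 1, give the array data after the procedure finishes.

pivot = 1; lo=0, mid=0, hi=10
data[mid]=4>1: swap data[0],data[10]; hi=9 → [4, 1, 1, 4, 4, 4, 1, 1, 4, 1, 4]
data[mid]=4>1: swap data[0],data[9]; hi=8 → [1, 1, 1, 4, 4, 4, 1, 1, 4, 4, 4]
data[mid]=1=1: mid=1
data[mid]=1=1: mid=2
data[mid]=1=1: mid=3
data[mid]=4>1: swap data[3],data[8]; hi=7 → [1, 1, 1, 4, 4, 4, 1, 1, 4, 4, 4]
data[mid]=4>1: swap data[3],data[7]; hi=6 → [1, 1, 1, 1, 4, 4, 1, 4, 4, 4, 4]
data[mid]=1=1: mid=4
data[mid]=4>1: swap data[4],data[6]; hi=5 → [1, 1, 1, 1, 1, 4, 4, 4, 4, 4, 4]
data[mid]=1=1: mid=5
data[mid]=4>1: swap data[5],data[5]; hi=4 → [1, 1, 1, 1, 1, 4, 4, 4, 4, 4, 4]
end: lo=0, hi=4; data = [1, 1, 1, 1, 1, 4, 4, 4, 4, 4, 4]

[1, 1, 1, 1, 1, 4, 4, 4, 4, 4, 4]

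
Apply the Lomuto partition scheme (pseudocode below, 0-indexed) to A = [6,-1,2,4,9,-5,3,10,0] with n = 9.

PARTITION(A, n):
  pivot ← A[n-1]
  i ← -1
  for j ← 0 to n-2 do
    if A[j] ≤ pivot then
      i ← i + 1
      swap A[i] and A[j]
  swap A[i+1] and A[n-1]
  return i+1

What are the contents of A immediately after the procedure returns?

[-1,-5,0,4,9,6,3,10,2]

pivot=0, i=-1
j=0: 6>0, skip
j=1: -1≤0, i=0, swap(0,1) ⇒ [-1,6,2,4,9,-5,3,10,0]
j=2: 2>0, skip
j=3: 4>0, skip
j=4: 9>0, skip
j=5: -5≤0, i=1, swap(1,5) ⇒ [-1,-5,2,4,9,6,3,10,0]
j=6: 3>0, skip
j=7: 10>0, skip
swap(2,8) ⇒ [-1,-5,0,4,9,6,3,10,2]; return 2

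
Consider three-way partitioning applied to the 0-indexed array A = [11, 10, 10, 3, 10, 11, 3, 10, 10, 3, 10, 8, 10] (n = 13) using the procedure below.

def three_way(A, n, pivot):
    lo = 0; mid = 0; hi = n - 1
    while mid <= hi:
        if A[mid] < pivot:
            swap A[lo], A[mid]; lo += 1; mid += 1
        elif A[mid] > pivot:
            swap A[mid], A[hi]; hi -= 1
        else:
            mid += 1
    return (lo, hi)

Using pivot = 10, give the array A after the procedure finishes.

[3, 8, 3, 3, 10, 10, 10, 10, 10, 10, 10, 11, 11]

lo=0 mid=0 hi=12
11>10: swap(0,12), hi=11 ⇒ [10, 10, 10, 3, 10, 11, 3, 10, 10, 3, 10, 8, 11]
10=10: mid=1
10=10: mid=2
10=10: mid=3
3<10: swap(0,3), lo=1 mid=4 ⇒ [3, 10, 10, 10, 10, 11, 3, 10, 10, 3, 10, 8, 11]
10=10: mid=5
11>10: swap(5,11), hi=10 ⇒ [3, 10, 10, 10, 10, 8, 3, 10, 10, 3, 10, 11, 11]
8<10: swap(1,5), lo=2 mid=6 ⇒ [3, 8, 10, 10, 10, 10, 3, 10, 10, 3, 10, 11, 11]
3<10: swap(2,6), lo=3 mid=7 ⇒ [3, 8, 3, 10, 10, 10, 10, 10, 10, 3, 10, 11, 11]
10=10: mid=8
10=10: mid=9
3<10: swap(3,9), lo=4 mid=10 ⇒ [3, 8, 3, 3, 10, 10, 10, 10, 10, 10, 10, 11, 11]
10=10: mid=11
done. lo=4 hi=10; A=[3, 8, 3, 3, 10, 10, 10, 10, 10, 10, 10, 11, 11]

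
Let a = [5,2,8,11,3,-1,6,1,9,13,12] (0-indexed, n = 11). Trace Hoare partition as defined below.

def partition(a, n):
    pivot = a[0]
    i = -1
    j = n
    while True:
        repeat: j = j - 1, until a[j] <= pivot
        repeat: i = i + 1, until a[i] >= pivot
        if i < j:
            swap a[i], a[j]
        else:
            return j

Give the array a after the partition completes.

pivot=5
j stops at 7 (1), i stops at 0 (5); swap ⇒ [1,2,8,11,3,-1,6,5,9,13,12]
j stops at 5 (-1), i stops at 2 (8); swap ⇒ [1,2,-1,11,3,8,6,5,9,13,12]
j stops at 4 (3), i stops at 3 (11); swap ⇒ [1,2,-1,3,11,8,6,5,9,13,12]
j stops at 3, i stops at 4; i≥j ⇒ return 3. a=[1,2,-1,3,11,8,6,5,9,13,12]

[1,2,-1,3,11,8,6,5,9,13,12]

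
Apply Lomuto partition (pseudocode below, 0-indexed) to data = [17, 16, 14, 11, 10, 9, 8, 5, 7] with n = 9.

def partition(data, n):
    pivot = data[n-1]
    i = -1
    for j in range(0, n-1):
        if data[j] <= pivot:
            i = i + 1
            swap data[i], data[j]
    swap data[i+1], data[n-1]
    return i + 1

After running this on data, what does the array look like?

pivot=7, i=-1
j=0: 17>7, skip
j=1: 16>7, skip
j=2: 14>7, skip
j=3: 11>7, skip
j=4: 10>7, skip
j=5: 9>7, skip
j=6: 8>7, skip
j=7: 5≤7, i=0, swap(0,7) ⇒ [5, 16, 14, 11, 10, 9, 8, 17, 7]
swap(1,8) ⇒ [5, 7, 14, 11, 10, 9, 8, 17, 16]; return 1

[5, 7, 14, 11, 10, 9, 8, 17, 16]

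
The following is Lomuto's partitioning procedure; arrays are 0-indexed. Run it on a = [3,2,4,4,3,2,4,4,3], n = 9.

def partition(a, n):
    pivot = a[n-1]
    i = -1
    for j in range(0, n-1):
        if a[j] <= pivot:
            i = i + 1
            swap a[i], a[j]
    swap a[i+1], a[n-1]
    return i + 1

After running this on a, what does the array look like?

[3,2,3,2,3,4,4,4,4]

pivot = a[8] = 3; i = -1
j=0: a[0]=3 ≤ 3 → i=0, swap a[0],a[0] (no change) → [3,2,4,4,3,2,4,4,3]
j=1: a[1]=2 ≤ 3 → i=1, swap a[1],a[1] (no change) → [3,2,4,4,3,2,4,4,3]
j=2: a[2]=4 > 3 → no swap
j=3: a[3]=4 > 3 → no swap
j=4: a[4]=3 ≤ 3 → i=2, swap a[2],a[4] → [3,2,3,4,4,2,4,4,3]
j=5: a[5]=2 ≤ 3 → i=3, swap a[3],a[5] → [3,2,3,2,4,4,4,4,3]
j=6: a[6]=4 > 3 → no swap
j=7: a[7]=4 > 3 → no swap
final swap a[4],a[8] → [3,2,3,2,3,4,4,4,4]; return 4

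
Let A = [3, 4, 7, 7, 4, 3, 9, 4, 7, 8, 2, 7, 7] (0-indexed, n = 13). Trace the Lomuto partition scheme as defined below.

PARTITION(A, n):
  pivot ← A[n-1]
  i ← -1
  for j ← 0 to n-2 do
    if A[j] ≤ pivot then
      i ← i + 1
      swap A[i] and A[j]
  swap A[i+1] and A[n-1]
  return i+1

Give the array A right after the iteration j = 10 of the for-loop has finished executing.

pivot = A[12] = 7; i = -1
j=0: A[0]=3 ≤ 7 → i=0, swap A[0],A[0] (no change) → [3, 4, 7, 7, 4, 3, 9, 4, 7, 8, 2, 7, 7]
j=1: A[1]=4 ≤ 7 → i=1, swap A[1],A[1] (no change) → [3, 4, 7, 7, 4, 3, 9, 4, 7, 8, 2, 7, 7]
j=2: A[2]=7 ≤ 7 → i=2, swap A[2],A[2] (no change) → [3, 4, 7, 7, 4, 3, 9, 4, 7, 8, 2, 7, 7]
j=3: A[3]=7 ≤ 7 → i=3, swap A[3],A[3] (no change) → [3, 4, 7, 7, 4, 3, 9, 4, 7, 8, 2, 7, 7]
j=4: A[4]=4 ≤ 7 → i=4, swap A[4],A[4] (no change) → [3, 4, 7, 7, 4, 3, 9, 4, 7, 8, 2, 7, 7]
j=5: A[5]=3 ≤ 7 → i=5, swap A[5],A[5] (no change) → [3, 4, 7, 7, 4, 3, 9, 4, 7, 8, 2, 7, 7]
j=6: A[6]=9 > 7 → no swap
j=7: A[7]=4 ≤ 7 → i=6, swap A[6],A[7] → [3, 4, 7, 7, 4, 3, 4, 9, 7, 8, 2, 7, 7]
j=8: A[8]=7 ≤ 7 → i=7, swap A[7],A[8] → [3, 4, 7, 7, 4, 3, 4, 7, 9, 8, 2, 7, 7]
j=9: A[9]=8 > 7 → no swap
j=10: A[10]=2 ≤ 7 → i=8, swap A[8],A[10] → [3, 4, 7, 7, 4, 3, 4, 7, 2, 8, 9, 7, 7]
(after j=10) A = [3, 4, 7, 7, 4, 3, 4, 7, 2, 8, 9, 7, 7]

[3, 4, 7, 7, 4, 3, 4, 7, 2, 8, 9, 7, 7]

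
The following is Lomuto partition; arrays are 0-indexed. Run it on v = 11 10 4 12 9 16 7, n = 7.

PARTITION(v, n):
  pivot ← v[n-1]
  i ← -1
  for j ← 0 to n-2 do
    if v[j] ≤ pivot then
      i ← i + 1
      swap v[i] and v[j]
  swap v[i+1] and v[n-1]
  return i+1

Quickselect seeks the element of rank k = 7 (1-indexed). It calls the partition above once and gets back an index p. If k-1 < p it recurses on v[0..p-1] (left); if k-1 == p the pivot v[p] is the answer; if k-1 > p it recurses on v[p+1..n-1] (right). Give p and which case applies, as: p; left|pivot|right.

1; right

pivot = v[6] = 7; i = -1
j=0: v[0]=11 > 7 → no swap
j=1: v[1]=10 > 7 → no swap
j=2: v[2]=4 ≤ 7 → i=0, swap v[0],v[2] → 4 10 11 12 9 16 7
j=3: v[3]=12 > 7 → no swap
j=4: v[4]=9 > 7 → no swap
j=5: v[5]=16 > 7 → no swap
final swap v[1],v[6] → 4 7 11 12 9 16 10; return 1
p = 1; k-1 = 6 > 1 ⇒ right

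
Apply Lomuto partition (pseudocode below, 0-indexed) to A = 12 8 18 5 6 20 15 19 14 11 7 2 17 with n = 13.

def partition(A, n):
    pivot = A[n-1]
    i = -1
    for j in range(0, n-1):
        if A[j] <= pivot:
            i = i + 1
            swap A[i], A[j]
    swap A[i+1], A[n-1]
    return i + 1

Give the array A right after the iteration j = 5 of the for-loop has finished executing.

pivot=17, i=-1
j=0: 12≤17, i=0, swap(0,0) ⇒ 12 8 18 5 6 20 15 19 14 11 7 2 17
j=1: 8≤17, i=1, swap(1,1) ⇒ 12 8 18 5 6 20 15 19 14 11 7 2 17
j=2: 18>17, skip
j=3: 5≤17, i=2, swap(2,3) ⇒ 12 8 5 18 6 20 15 19 14 11 7 2 17
j=4: 6≤17, i=3, swap(3,4) ⇒ 12 8 5 6 18 20 15 19 14 11 7 2 17
j=5: 20>17, skip
(after j=5) A = 12 8 5 6 18 20 15 19 14 11 7 2 17

12 8 5 6 18 20 15 19 14 11 7 2 17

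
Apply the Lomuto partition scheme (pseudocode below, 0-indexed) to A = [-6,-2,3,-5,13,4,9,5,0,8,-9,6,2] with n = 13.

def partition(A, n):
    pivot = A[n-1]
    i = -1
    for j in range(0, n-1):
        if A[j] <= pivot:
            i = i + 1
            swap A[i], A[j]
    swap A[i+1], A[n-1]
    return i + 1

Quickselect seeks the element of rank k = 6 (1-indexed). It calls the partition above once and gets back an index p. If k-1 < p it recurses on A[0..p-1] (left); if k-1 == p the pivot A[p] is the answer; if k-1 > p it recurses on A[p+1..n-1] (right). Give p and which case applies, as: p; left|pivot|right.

pivot=2, i=-1
j=0: -6≤2, i=0, swap(0,0) ⇒ [-6,-2,3,-5,13,4,9,5,0,8,-9,6,2]
j=1: -2≤2, i=1, swap(1,1) ⇒ [-6,-2,3,-5,13,4,9,5,0,8,-9,6,2]
j=2: 3>2, skip
j=3: -5≤2, i=2, swap(2,3) ⇒ [-6,-2,-5,3,13,4,9,5,0,8,-9,6,2]
j=4: 13>2, skip
j=5: 4>2, skip
j=6: 9>2, skip
j=7: 5>2, skip
j=8: 0≤2, i=3, swap(3,8) ⇒ [-6,-2,-5,0,13,4,9,5,3,8,-9,6,2]
j=9: 8>2, skip
j=10: -9≤2, i=4, swap(4,10) ⇒ [-6,-2,-5,0,-9,4,9,5,3,8,13,6,2]
j=11: 6>2, skip
swap(5,12) ⇒ [-6,-2,-5,0,-9,2,9,5,3,8,13,6,4]; return 5
p = 5; k-1 = 5 == 5 ⇒ pivot

5; pivot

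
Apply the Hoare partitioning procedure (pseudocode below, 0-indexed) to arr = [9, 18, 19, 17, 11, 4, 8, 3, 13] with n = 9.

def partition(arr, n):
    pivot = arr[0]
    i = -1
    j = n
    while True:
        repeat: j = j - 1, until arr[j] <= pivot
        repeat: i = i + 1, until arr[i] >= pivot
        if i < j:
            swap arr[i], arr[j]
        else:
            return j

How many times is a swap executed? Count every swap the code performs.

3

pivot = arr[0] = 9; i = -1, j = 9
j→7 (arr[7]=3≤9), i→0 (arr[0]=9≥9); i<j, swap → [3, 18, 19, 17, 11, 4, 8, 9, 13]
j→6 (arr[6]=8≤9), i→1 (arr[1]=18≥9); i<j, swap → [3, 8, 19, 17, 11, 4, 18, 9, 13]
j→5 (arr[5]=4≤9), i→2 (arr[2]=19≥9); i<j, swap → [3, 8, 4, 17, 11, 19, 18, 9, 13]
j→2, i→3; i≥j, return j=2. arr = [3, 8, 4, 17, 11, 19, 18, 9, 13]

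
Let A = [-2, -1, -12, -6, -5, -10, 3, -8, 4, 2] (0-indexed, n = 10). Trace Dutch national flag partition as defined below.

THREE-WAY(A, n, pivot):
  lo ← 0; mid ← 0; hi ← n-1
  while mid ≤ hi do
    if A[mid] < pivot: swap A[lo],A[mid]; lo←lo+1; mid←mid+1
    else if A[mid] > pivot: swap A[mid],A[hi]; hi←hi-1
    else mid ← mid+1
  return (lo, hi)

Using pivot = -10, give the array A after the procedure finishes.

[-12, -10, -6, -5, -1, 3, -8, 4, 2, -2]

pivot = -10; lo=0, mid=0, hi=9
A[mid]=-2>-10: swap A[0],A[9]; hi=8 → [2, -1, -12, -6, -5, -10, 3, -8, 4, -2]
A[mid]=2>-10: swap A[0],A[8]; hi=7 → [4, -1, -12, -6, -5, -10, 3, -8, 2, -2]
A[mid]=4>-10: swap A[0],A[7]; hi=6 → [-8, -1, -12, -6, -5, -10, 3, 4, 2, -2]
A[mid]=-8>-10: swap A[0],A[6]; hi=5 → [3, -1, -12, -6, -5, -10, -8, 4, 2, -2]
A[mid]=3>-10: swap A[0],A[5]; hi=4 → [-10, -1, -12, -6, -5, 3, -8, 4, 2, -2]
A[mid]=-10=-10: mid=1
A[mid]=-1>-10: swap A[1],A[4]; hi=3 → [-10, -5, -12, -6, -1, 3, -8, 4, 2, -2]
A[mid]=-5>-10: swap A[1],A[3]; hi=2 → [-10, -6, -12, -5, -1, 3, -8, 4, 2, -2]
A[mid]=-6>-10: swap A[1],A[2]; hi=1 → [-10, -12, -6, -5, -1, 3, -8, 4, 2, -2]
A[mid]=-12<-10: swap A[0],A[1]; lo=1,mid=2 → [-12, -10, -6, -5, -1, 3, -8, 4, 2, -2]
end: lo=1, hi=1; A = [-12, -10, -6, -5, -1, 3, -8, 4, 2, -2]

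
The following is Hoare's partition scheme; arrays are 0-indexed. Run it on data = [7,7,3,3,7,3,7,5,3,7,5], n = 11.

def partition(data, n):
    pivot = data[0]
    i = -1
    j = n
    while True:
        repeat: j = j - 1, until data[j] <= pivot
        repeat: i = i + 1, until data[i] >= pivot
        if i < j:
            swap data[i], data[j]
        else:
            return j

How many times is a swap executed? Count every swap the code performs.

4

pivot=7
j stops at 10 (5), i stops at 0 (7); swap ⇒ [5,7,3,3,7,3,7,5,3,7,7]
j stops at 9 (7), i stops at 1 (7); swap ⇒ [5,7,3,3,7,3,7,5,3,7,7]
j stops at 8 (3), i stops at 4 (7); swap ⇒ [5,7,3,3,3,3,7,5,7,7,7]
j stops at 7 (5), i stops at 6 (7); swap ⇒ [5,7,3,3,3,3,5,7,7,7,7]
j stops at 6, i stops at 7; i≥j ⇒ return 6. data=[5,7,3,3,3,3,5,7,7,7,7]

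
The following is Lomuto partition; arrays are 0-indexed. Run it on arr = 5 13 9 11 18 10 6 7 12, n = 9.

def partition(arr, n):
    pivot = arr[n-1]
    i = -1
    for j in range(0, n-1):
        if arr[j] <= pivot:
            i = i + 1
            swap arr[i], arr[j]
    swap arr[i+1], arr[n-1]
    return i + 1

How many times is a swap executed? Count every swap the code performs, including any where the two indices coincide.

7

pivot=12, i=-1
j=0: 5≤12, i=0, swap(0,0) ⇒ 5 13 9 11 18 10 6 7 12
j=1: 13>12, skip
j=2: 9≤12, i=1, swap(1,2) ⇒ 5 9 13 11 18 10 6 7 12
j=3: 11≤12, i=2, swap(2,3) ⇒ 5 9 11 13 18 10 6 7 12
j=4: 18>12, skip
j=5: 10≤12, i=3, swap(3,5) ⇒ 5 9 11 10 18 13 6 7 12
j=6: 6≤12, i=4, swap(4,6) ⇒ 5 9 11 10 6 13 18 7 12
j=7: 7≤12, i=5, swap(5,7) ⇒ 5 9 11 10 6 7 18 13 12
swap(6,8) ⇒ 5 9 11 10 6 7 12 13 18; return 6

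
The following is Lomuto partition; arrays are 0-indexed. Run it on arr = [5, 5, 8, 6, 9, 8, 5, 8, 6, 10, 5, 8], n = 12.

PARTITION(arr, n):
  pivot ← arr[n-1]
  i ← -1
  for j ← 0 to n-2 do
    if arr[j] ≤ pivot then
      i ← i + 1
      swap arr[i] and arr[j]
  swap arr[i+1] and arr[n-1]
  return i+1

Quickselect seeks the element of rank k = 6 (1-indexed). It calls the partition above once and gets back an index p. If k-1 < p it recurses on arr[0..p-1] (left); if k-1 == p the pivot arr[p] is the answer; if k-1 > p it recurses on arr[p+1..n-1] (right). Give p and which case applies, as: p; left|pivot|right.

9; left

pivot = arr[11] = 8; i = -1
j=0: arr[0]=5 ≤ 8 → i=0, swap arr[0],arr[0] (no change) → [5, 5, 8, 6, 9, 8, 5, 8, 6, 10, 5, 8]
j=1: arr[1]=5 ≤ 8 → i=1, swap arr[1],arr[1] (no change) → [5, 5, 8, 6, 9, 8, 5, 8, 6, 10, 5, 8]
j=2: arr[2]=8 ≤ 8 → i=2, swap arr[2],arr[2] (no change) → [5, 5, 8, 6, 9, 8, 5, 8, 6, 10, 5, 8]
j=3: arr[3]=6 ≤ 8 → i=3, swap arr[3],arr[3] (no change) → [5, 5, 8, 6, 9, 8, 5, 8, 6, 10, 5, 8]
j=4: arr[4]=9 > 8 → no swap
j=5: arr[5]=8 ≤ 8 → i=4, swap arr[4],arr[5] → [5, 5, 8, 6, 8, 9, 5, 8, 6, 10, 5, 8]
j=6: arr[6]=5 ≤ 8 → i=5, swap arr[5],arr[6] → [5, 5, 8, 6, 8, 5, 9, 8, 6, 10, 5, 8]
j=7: arr[7]=8 ≤ 8 → i=6, swap arr[6],arr[7] → [5, 5, 8, 6, 8, 5, 8, 9, 6, 10, 5, 8]
j=8: arr[8]=6 ≤ 8 → i=7, swap arr[7],arr[8] → [5, 5, 8, 6, 8, 5, 8, 6, 9, 10, 5, 8]
j=9: arr[9]=10 > 8 → no swap
j=10: arr[10]=5 ≤ 8 → i=8, swap arr[8],arr[10] → [5, 5, 8, 6, 8, 5, 8, 6, 5, 10, 9, 8]
final swap arr[9],arr[11] → [5, 5, 8, 6, 8, 5, 8, 6, 5, 8, 9, 10]; return 9
p = 9; k-1 = 5 < 9 ⇒ left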